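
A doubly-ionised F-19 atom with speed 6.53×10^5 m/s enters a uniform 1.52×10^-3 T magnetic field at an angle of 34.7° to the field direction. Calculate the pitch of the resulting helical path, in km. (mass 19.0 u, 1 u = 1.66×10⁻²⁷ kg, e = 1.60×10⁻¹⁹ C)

The velocity component along B is v∥ = v cos34.7° = 5.37×10^5 m/s.
The cyclotron period T = 2πm/(qB) = 4.07×10^-4 s is set by m, q, B alone.
Pitch = v∥·T = (5.37×10^5)(4.07×10^-4) = 219 m.

pitch ≈ 0.219 km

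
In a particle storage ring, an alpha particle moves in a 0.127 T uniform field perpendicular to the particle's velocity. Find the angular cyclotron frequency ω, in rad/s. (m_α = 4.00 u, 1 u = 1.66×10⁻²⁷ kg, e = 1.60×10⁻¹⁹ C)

ω ≈ 6.12×10^6 rad/s

ω = qB/m = (2×1.60×10^-19)(0.127) / (6.64×10^-27) = 6.12×10^6 rad/s.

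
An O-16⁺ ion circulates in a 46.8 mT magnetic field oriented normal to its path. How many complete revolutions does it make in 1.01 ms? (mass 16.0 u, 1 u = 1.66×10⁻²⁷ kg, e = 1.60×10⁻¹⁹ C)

T = 2πm/(qB) = 2π(2.656×10^-26) / [(1×1.60×10^-19)(0.0468)] = 2.2287×10^-5 s.
N = t/T = 1.01×10^-3 / 2.2287×10^-5 ≈ 45.32, so 45 complete revolutions.

N = 45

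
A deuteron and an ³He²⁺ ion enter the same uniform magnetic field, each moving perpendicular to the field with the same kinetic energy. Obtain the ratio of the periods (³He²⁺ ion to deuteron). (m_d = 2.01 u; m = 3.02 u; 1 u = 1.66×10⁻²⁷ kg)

T = 2πm/(qB) is independent of speed, so T₂/T₁ = (m₂/q₂)/(m₁/q₁).
T_{³He²⁺ ion}/T_{deuteron} = (5.01×10^-27/2e) / (3.34×10^-27/1e) = 0.751.

ratio ≈ 0.751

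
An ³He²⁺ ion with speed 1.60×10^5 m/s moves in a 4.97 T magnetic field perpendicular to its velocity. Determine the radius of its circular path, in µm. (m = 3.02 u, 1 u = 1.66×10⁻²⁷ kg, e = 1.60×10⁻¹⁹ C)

The magnetic force provides the centripetal force: qvB = mv²/r, so r = mv/(qB).
r = (5.01×10^-27 kg)(1.60×10^5 m/s) / [(2×1.60×10^-19 C)(4.97 T)] = 5.04×10^-4 m.

r ≈ 504 µm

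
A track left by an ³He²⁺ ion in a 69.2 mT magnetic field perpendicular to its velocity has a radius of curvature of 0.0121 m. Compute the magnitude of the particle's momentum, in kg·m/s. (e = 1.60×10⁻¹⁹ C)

Since qvB = mv²/r, the momentum p = mv = qBr.
p = (2×1.60×10^-19)(0.0692)(0.0121) = 2.68×10^-22 kg·m/s.

p ≈ 2.68×10^-22 kg·m/s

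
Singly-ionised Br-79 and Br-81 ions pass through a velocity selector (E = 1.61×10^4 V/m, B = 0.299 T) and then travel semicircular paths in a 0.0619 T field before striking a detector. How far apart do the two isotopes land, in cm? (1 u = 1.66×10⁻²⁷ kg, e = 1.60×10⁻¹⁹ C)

Both emerge at v = E/B₁ = 5.38×10^4 m/s.
r = mv/(qB₂), so r₁ = 0.7130 m and r₂ = 0.7310 m, giving Δr = 0.0181 m.
After a semicircle each ion lands a diameter 2r from the entry slit, so the separation is 2Δr = 0.0361 m.

Δd ≈ 3.61 cm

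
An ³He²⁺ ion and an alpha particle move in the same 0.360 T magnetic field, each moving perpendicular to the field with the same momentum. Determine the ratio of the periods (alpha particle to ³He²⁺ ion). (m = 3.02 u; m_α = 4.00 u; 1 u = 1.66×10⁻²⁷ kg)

ratio ≈ 1.32

T = 2πm/(qB) is independent of speed, so T₂/T₁ = (m₂/q₂)/(m₁/q₁).
T_{alpha particle}/T_{³He²⁺ ion} = (6.64×10^-27/2e) / (5.01×10^-27/2e) = 1.32.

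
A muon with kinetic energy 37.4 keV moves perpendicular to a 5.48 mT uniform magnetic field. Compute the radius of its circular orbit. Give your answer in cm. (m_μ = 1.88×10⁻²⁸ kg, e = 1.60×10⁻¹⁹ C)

r ≈ 171 cm

Convert the energy: K = 37.4 keV = 5.98×10^-15 J.
v = √(2K/m) = √(2·5.98×10^-15/1.88×10^-28) = 7.98×10^6 m/s.
r = mv/(qB) = (1.88×10^-28)(7.98×10^6) / [(1×1.60×10^-19)(5.48×10^-3)] = 1.71 m.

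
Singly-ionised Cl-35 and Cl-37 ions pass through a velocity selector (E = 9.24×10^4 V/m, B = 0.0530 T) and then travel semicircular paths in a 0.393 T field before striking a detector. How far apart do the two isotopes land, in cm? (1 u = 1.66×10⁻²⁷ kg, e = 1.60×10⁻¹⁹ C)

Δd ≈ 18.4 cm

Both emerge at v = E/B₁ = 1.74×10^6 m/s.
r = mv/(qB₂), so r₁ = 1.6109 m and r₂ = 1.7029 m, giving Δr = 0.0920 m.
After a semicircle each ion lands a diameter 2r from the entry slit, so the separation is 2Δr = 0.184 m.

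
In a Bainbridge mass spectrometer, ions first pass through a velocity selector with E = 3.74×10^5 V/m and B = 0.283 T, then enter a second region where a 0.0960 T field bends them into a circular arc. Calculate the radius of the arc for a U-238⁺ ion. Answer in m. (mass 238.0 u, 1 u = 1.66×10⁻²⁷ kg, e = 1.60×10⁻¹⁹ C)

r ≈ 34.0 m

The selector passes v = E/B = 3.74×10^5/0.283 = 1.32×10^6 m/s.
In the deflection region, r = mv/(qB₂) = (3.95×10^-25)(1.32×10^6) / [(1×1.60×10^-19)(0.0960)] = 34.0 m.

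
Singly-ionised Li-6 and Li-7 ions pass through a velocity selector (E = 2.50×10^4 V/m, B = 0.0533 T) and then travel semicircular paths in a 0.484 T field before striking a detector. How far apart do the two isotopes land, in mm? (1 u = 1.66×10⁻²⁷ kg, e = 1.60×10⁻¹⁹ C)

Δd ≈ 20.1 mm

Both emerge at v = E/B₁ = 4.69×10^5 m/s.
r = mv/(qB₂), so r₁ = 0.0603 m and r₂ = 0.0704 m, giving Δr = 0.0101 m.
After a semicircle each ion lands a diameter 2r from the entry slit, so the separation is 2Δr = 0.0201 m.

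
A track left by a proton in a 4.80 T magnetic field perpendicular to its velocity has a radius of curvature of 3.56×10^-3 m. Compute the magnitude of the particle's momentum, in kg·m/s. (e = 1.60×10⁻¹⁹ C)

p ≈ 2.73×10^-21 kg·m/s

Since qvB = mv²/r, the momentum p = mv = qBr.
p = (1×1.60×10^-19)(4.80)(3.56×10^-3) = 2.73×10^-21 kg·m/s.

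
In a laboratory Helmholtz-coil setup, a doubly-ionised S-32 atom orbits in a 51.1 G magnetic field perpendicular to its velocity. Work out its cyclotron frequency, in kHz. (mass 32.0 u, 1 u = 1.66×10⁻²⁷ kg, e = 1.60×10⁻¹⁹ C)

f ≈ 4.90 kHz

f = qB/(2πm) = (2×1.60×10^-19)(5.11×10^-3) / [2π(5.31×10^-26)] = 4900 Hz.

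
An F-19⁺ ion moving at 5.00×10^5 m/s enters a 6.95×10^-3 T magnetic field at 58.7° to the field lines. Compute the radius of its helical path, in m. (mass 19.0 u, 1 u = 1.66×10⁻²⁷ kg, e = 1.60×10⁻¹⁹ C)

Only the perpendicular component v⊥ = v sin58.7° = 4.27×10^5 m/s is bent by the field.
r = m v⊥ /(qB) = (3.15×10^-26)(4.27×10^5) / [(1×1.60×10^-19)(6.95×10^-3)] = 12.1 m.

r ≈ 12.1 m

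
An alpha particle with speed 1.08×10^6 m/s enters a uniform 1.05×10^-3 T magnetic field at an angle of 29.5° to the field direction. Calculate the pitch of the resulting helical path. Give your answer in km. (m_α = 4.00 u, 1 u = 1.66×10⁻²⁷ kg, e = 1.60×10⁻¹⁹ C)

The velocity component along B is v∥ = v cos29.5° = 9.40×10^5 m/s.
The cyclotron period T = 2πm/(qB) = 1.24×10^-4 s is set by m, q, B alone.
Pitch = v∥·T = (9.40×10^5)(1.24×10^-4) = 117 m.

pitch ≈ 0.117 km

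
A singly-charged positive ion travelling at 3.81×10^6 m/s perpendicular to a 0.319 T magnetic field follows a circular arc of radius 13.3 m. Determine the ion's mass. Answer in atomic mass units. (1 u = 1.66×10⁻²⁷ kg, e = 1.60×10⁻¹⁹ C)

qvB = mv²/r ⇒ m = qBr/v.
m = (1×1.60×10^-19)(0.319)(13.3) / (3.81×10^6) = 1.78×10^-25 kg = 107 u.

m ≈ 107 u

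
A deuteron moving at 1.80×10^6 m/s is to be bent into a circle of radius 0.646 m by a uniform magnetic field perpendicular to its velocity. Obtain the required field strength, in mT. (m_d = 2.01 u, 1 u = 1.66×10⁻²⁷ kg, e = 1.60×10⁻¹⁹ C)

B ≈ 58.1 mT

qvB = mv²/r gives B = mv/(qr).
B = (3.34×10^-27)(1.80×10^6) / [(1×1.60×10^-19)(0.646)] = 0.0581 T.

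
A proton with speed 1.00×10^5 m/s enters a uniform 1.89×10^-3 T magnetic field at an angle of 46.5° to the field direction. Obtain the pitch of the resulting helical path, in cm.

pitch ≈ 239 cm

The velocity component along B is v∥ = v cos46.5° = 6.88×10^4 m/s.
The cyclotron period T = 2πm/(qB) = 3.47×10^-5 s is set by m, q, B alone.
Pitch = v∥·T = (6.88×10^4)(3.47×10^-5) = 2.39 m.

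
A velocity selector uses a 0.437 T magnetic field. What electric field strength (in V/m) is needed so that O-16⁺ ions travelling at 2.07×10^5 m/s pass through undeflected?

E ≈ 9.05×10^4 V/m

qE = qvB ⇒ E = vB = (2.07×10^5)(0.437) = 9.05×10^4 V/m.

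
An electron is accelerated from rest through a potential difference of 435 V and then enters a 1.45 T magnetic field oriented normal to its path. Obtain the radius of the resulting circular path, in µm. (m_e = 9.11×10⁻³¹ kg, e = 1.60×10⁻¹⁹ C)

The kinetic energy gained is K = qV = (1×1.60×10^-19)(435) = 6.96×10^-17 J.
v = √(2K/m) = 1.24×10^7 m/s.
r = mv/(qB) = (9.11×10^-31)(1.24×10^7) / [(1×1.60×10^-19)(1.45)] = 4.85×10^-5 m.

r ≈ 48.5 µm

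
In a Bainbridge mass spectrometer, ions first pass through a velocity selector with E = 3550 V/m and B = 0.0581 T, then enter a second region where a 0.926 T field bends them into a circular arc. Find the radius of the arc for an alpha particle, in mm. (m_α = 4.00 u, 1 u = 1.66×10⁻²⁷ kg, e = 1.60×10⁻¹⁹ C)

The selector passes v = E/B = 3550/0.0581 = 6.11×10^4 m/s.
In the deflection region, r = mv/(qB₂) = (6.64×10^-27)(6.11×10^4) / [(2×1.60×10^-19)(0.926)] = 1.37×10^-3 m.

r ≈ 1.37 mm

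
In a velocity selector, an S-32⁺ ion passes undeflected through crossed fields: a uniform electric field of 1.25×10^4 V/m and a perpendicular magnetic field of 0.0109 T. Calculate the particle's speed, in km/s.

v ≈ 1150 km/s

For zero net force, qE = qvB, so v = E/B.
v = (1.25×10^4) / (0.0109) = 1.15×10^6 m/s.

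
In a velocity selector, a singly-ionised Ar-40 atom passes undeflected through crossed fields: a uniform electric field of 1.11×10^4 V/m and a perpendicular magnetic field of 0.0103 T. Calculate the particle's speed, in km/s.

For zero net force, qE = qvB, so v = E/B.
v = (1.11×10^4) / (0.0103) = 1.08×10^6 m/s.

v ≈ 1080 km/s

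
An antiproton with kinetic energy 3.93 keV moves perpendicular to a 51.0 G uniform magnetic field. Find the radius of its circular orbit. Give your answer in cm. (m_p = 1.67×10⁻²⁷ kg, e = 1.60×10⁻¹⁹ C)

Convert the energy: K = 3.93 keV = 6.29×10^-16 J.
v = √(2K/m) = √(2·6.29×10^-16/1.67×10^-27) = 8.68×10^5 m/s.
r = mv/(qB) = (1.67×10^-27)(8.68×10^5) / [(1×1.60×10^-19)(5.10×10^-3)] = 1.78 m.

r ≈ 178 cm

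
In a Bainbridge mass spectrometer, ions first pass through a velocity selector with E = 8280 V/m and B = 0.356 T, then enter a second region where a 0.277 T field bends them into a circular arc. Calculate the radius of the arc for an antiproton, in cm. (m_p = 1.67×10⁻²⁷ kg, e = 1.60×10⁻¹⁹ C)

r ≈ 0.0876 cm

The selector passes v = E/B = 8280/0.356 = 2.33×10^4 m/s.
In the deflection region, r = mv/(qB₂) = (1.67×10^-27)(2.33×10^4) / [(1×1.60×10^-19)(0.277)] = 8.76×10^-4 m.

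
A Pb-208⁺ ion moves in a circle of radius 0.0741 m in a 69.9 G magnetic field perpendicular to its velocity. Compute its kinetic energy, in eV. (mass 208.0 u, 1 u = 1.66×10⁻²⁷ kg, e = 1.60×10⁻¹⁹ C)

K ≈ 0.0622 eV

v = qBr/m = (1×1.60×10^-19)(6.99×10^-3)(0.0741) / (3.45×10^-25) = 240 m/s.
K = ½mv² = 0.5·(3.45×10^-25)·(240)² = 9.95×10^-21 J = 0.0622 eV.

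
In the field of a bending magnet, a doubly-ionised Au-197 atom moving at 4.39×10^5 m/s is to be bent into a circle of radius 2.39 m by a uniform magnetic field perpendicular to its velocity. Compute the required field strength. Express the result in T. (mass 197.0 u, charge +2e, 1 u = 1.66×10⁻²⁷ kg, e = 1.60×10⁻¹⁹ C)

qvB = mv²/r gives B = mv/(qr).
B = (3.27×10^-25)(4.39×10^5) / [(2×1.60×10^-19)(2.39)] = 0.188 T.

B ≈ 0.188 T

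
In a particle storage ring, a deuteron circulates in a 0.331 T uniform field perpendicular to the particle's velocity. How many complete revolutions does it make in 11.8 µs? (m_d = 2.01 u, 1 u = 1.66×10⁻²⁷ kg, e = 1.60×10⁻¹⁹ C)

T = 2πm/(qB) = 2π(3.3366×10^-27) / [(1×1.60×10^-19)(0.331)] = 3.9585×10^-7 s.
N = t/T = 1.18×10^-5 / 3.9585×10^-7 ≈ 29.81, so 29 complete revolutions.

N = 29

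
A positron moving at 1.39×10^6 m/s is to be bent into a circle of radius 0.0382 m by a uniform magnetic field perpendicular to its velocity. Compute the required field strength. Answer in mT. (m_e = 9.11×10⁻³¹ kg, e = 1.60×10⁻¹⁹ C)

B ≈ 0.207 mT

qvB = mv²/r gives B = mv/(qr).
B = (9.11×10^-31)(1.39×10^6) / [(1×1.60×10^-19)(0.0382)] = 2.07×10^-4 T.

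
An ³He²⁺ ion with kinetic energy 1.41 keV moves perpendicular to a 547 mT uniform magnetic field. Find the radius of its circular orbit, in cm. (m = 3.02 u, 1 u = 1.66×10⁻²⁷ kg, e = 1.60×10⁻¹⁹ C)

Convert the energy: K = 1.41 keV = 2.26×10^-16 J.
v = √(2K/m) = √(2·2.26×10^-16/5.01×10^-27) = 3.00×10^5 m/s.
r = mv/(qB) = (5.01×10^-27)(3.00×10^5) / [(2×1.60×10^-19)(0.547)] = 8.59×10^-3 m.

r ≈ 0.859 cm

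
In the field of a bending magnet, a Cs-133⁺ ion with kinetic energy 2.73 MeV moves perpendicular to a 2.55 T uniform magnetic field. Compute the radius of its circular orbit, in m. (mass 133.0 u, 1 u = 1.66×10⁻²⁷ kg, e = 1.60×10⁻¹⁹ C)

Convert the energy: K = 2.73 MeV = 4.37×10^-13 J.
v = √(2K/m) = √(2·4.37×10^-13/2.21×10^-25) = 1.99×10^6 m/s.
r = mv/(qB) = (2.21×10^-25)(1.99×10^6) / [(1×1.60×10^-19)(2.55)] = 1.08 m.

r ≈ 1.08 m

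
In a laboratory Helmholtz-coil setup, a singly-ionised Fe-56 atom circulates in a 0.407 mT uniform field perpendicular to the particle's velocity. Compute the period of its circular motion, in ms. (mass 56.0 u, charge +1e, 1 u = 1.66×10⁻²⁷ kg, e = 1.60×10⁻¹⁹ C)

T ≈ 8.97 ms

The cyclotron period is independent of speed: T = 2πm/(qB).
T = 2π(9.30×10^-26) / [(1×1.60×10^-19)(4.07×10^-4)] = 8.97×10^-3 s.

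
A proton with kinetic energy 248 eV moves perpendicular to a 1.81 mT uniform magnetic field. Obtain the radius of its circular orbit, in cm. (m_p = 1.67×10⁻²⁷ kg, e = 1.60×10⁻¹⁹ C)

r ≈ 126 cm

Convert the energy: K = 248 eV = 3.97×10^-17 J.
v = √(2K/m) = √(2·3.97×10^-17/1.67×10^-27) = 2.18×10^5 m/s.
r = mv/(qB) = (1.67×10^-27)(2.18×10^5) / [(1×1.60×10^-19)(1.81×10^-3)] = 1.26 m.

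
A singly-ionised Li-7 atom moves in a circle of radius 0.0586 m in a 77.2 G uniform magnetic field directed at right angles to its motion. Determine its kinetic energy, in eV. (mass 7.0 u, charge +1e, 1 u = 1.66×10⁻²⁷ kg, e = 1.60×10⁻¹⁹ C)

v = qBr/m = (1×1.60×10^-19)(7.72×10^-3)(0.0586) / (1.16×10^-26) = 6230 m/s.
K = ½mv² = 0.5·(1.16×10^-26)·(6230)² = 2.25×10^-19 J = 1.41 eV.

K ≈ 1.41 eV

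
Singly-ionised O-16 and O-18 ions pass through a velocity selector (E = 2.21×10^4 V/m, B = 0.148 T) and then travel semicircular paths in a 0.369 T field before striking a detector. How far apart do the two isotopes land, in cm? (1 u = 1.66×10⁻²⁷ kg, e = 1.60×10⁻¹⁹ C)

Δd ≈ 1.68 cm

Both emerge at v = E/B₁ = 1.49×10^5 m/s.
r = mv/(qB₂), so r₁ = 0.06718 m and r₂ = 0.07557 m, giving Δr = 8.40×10^-3 m.
After a semicircle each ion lands a diameter 2r from the entry slit, so the separation is 2Δr = 0.0168 m.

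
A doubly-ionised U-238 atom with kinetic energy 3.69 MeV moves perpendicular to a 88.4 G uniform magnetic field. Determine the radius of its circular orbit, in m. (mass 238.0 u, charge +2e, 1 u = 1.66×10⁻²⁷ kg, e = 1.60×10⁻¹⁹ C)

Convert the energy: K = 3.69 MeV = 5.90×10^-13 J.
v = √(2K/m) = √(2·5.90×10^-13/3.95×10^-25) = 1.73×10^6 m/s.
r = mv/(qB) = (3.95×10^-25)(1.73×10^6) / [(2×1.60×10^-19)(8.84×10^-3)] = 241 m.

r ≈ 241 m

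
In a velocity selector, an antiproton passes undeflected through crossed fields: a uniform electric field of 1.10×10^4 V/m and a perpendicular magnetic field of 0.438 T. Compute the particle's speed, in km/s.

For zero net force, qE = qvB, so v = E/B.
v = (1.10×10^4) / (0.438) = 2.51×10^4 m/s.

v ≈ 25.1 km/s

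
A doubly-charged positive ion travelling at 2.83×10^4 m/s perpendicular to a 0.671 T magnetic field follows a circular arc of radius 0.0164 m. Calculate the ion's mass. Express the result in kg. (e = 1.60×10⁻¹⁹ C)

m ≈ 1.24×10^-25 kg

qvB = mv²/r ⇒ m = qBr/v.
m = (2×1.60×10^-19)(0.671)(0.0164) / (2.83×10^4) = 1.24×10^-25 kg.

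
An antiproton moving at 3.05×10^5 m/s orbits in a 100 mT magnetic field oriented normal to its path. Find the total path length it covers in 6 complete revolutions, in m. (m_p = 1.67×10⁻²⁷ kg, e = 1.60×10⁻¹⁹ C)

r = mv/(qB) = 0.0318 m, so one revolution covers 2πr = 0.200 m.
In 6 revolutions: L = 6·2πr = 1.20 m.

L ≈ 1.20 m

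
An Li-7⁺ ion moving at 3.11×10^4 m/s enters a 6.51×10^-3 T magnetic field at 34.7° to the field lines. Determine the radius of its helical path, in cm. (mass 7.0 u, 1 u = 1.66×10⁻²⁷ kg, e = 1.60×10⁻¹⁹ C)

Only the perpendicular component v⊥ = v sin34.7° = 1.77×10^4 m/s is bent by the field.
r = m v⊥ /(qB) = (1.16×10^-26)(1.77×10^4) / [(1×1.60×10^-19)(6.51×10^-3)] = 0.198 m.

r ≈ 19.8 cm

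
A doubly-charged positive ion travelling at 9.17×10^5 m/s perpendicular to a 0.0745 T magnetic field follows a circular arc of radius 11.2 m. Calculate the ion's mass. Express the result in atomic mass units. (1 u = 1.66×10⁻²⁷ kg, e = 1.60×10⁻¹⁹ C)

m ≈ 175 u

qvB = mv²/r ⇒ m = qBr/v.
m = (2×1.60×10^-19)(0.0745)(11.2) / (9.17×10^5) = 2.91×10^-25 kg = 175 u.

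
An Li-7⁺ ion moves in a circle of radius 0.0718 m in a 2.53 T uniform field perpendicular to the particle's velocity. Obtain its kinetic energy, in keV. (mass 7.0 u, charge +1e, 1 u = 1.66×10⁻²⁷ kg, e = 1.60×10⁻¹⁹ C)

v = qBr/m = (1×1.60×10^-19)(2.53)(0.0718) / (1.16×10^-26) = 2.50×10^6 m/s.
K = ½mv² = 0.5·(1.16×10^-26)·(2.50×10^6)² = 3.63×10^-14 J = 227 keV.

K ≈ 227 keV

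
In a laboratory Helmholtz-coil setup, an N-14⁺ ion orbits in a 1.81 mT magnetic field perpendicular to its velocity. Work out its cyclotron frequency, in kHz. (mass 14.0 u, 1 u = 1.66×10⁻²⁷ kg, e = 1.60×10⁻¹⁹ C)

f ≈ 1.98 kHz

f = qB/(2πm) = (1×1.60×10^-19)(1.81×10^-3) / [2π(2.32×10^-26)] = 1980 Hz.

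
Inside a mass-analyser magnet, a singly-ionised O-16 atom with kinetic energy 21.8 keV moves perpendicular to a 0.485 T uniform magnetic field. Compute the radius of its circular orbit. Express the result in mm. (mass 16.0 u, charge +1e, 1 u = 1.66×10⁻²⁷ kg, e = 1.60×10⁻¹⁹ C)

r ≈ 175 mm

Convert the energy: K = 21.8 keV = 3.49×10^-15 J.
v = √(2K/m) = √(2·3.49×10^-15/2.66×10^-26) = 5.12×10^5 m/s.
r = mv/(qB) = (2.66×10^-26)(5.12×10^5) / [(1×1.60×10^-19)(0.485)] = 0.175 m.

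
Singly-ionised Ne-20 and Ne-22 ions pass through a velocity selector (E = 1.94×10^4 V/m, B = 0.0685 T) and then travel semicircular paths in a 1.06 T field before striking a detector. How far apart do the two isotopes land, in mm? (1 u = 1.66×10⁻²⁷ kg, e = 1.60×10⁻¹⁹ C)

Δd ≈ 11.1 mm

Both emerge at v = E/B₁ = 2.83×10^5 m/s.
r = mv/(qB₂), so r₁ = 0.05544 m and r₂ = 0.06098 m, giving Δr = 5.54×10^-3 m.
After a semicircle each ion lands a diameter 2r from the entry slit, so the separation is 2Δr = 0.0111 m.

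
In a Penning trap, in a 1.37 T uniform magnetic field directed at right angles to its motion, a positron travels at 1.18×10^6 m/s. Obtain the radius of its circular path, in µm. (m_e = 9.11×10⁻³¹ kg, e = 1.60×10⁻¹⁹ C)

r ≈ 4.90 µm

The magnetic force provides the centripetal force: qvB = mv²/r, so r = mv/(qB).
r = (9.11×10^-31 kg)(1.18×10^6 m/s) / [(1×1.60×10^-19 C)(1.37 T)] = 4.90×10^-6 m.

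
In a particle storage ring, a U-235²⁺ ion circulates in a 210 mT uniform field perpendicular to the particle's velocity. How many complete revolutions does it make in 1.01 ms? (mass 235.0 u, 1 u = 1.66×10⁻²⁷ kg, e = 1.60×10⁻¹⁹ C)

N = 27

T = 2πm/(qB) = 2π(3.901×10^-25) / [(2×1.60×10^-19)(0.210)] = 3.6474×10^-5 s.
N = t/T = 1.01×10^-3 / 3.6474×10^-5 ≈ 27.69, so 27 complete revolutions.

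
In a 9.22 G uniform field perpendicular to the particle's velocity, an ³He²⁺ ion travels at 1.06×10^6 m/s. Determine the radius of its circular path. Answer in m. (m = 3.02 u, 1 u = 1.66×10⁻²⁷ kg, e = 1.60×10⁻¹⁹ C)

r ≈ 18.0 m

The magnetic force provides the centripetal force: qvB = mv²/r, so r = mv/(qB).
r = (5.01×10^-27 kg)(1.06×10^6 m/s) / [(2×1.60×10^-19 C)(9.22×10^-4 T)] = 18.0 m.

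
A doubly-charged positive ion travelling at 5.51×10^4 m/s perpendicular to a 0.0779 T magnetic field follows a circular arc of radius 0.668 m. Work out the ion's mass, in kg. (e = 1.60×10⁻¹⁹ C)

m ≈ 3.02×10^-25 kg

qvB = mv²/r ⇒ m = qBr/v.
m = (2×1.60×10^-19)(0.0779)(0.668) / (5.51×10^4) = 3.02×10^-25 kg.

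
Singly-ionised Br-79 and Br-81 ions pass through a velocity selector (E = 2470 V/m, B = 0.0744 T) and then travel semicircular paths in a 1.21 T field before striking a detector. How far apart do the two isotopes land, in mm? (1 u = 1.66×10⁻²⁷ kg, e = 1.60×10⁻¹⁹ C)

Both emerge at v = E/B₁ = 3.32×10^4 m/s.
r = mv/(qB₂), so r₁ = 0.022488 m and r₂ = 0.023057 m, giving Δr = 5.69×10^-4 m.
After a semicircle each ion lands a diameter 2r from the entry slit, so the separation is 2Δr = 1.14×10^-3 m.

Δd ≈ 1.14 mm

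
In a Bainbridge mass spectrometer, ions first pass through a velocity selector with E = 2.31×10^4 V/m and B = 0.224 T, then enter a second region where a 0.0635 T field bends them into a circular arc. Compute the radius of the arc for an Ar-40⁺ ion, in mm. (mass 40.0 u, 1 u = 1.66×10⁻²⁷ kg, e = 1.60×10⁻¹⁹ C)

The selector passes v = E/B = 2.31×10^4/0.224 = 1.03×10^5 m/s.
In the deflection region, r = mv/(qB₂) = (6.64×10^-26)(1.03×10^5) / [(1×1.60×10^-19)(0.0635)] = 0.674 m.

r ≈ 674 mm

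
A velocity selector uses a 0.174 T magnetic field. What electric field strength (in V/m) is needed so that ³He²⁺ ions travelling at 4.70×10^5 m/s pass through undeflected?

E ≈ 8.18×10^4 V/m

qE = qvB ⇒ E = vB = (4.70×10^5)(0.174) = 8.18×10^4 V/m.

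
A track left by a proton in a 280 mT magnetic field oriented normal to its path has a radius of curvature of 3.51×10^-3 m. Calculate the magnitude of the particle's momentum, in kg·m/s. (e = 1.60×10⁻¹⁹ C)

Since qvB = mv²/r, the momentum p = mv = qBr.
p = (1×1.60×10^-19)(0.280)(3.51×10^-3) = 1.57×10^-22 kg·m/s.

p ≈ 1.57×10^-22 kg·m/s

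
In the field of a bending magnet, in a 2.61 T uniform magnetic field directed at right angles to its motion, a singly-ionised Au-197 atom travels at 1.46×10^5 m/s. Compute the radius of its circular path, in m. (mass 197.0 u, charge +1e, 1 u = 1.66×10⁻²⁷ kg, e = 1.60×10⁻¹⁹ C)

The magnetic force provides the centripetal force: qvB = mv²/r, so r = mv/(qB).
r = (3.27×10^-25 kg)(1.46×10^5 m/s) / [(1×1.60×10^-19 C)(2.61 T)] = 0.114 m.

r ≈ 0.114 m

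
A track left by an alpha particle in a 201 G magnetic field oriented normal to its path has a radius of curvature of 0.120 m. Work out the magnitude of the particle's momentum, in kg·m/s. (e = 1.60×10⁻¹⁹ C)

Since qvB = mv²/r, the momentum p = mv = qBr.
p = (2×1.60×10^-19)(0.0201)(0.120) = 7.72×10^-22 kg·m/s.

p ≈ 7.72×10^-22 kg·m/s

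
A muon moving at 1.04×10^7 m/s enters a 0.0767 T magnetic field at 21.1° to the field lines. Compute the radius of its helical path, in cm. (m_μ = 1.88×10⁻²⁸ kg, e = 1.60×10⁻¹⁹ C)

r ≈ 5.74 cm

Only the perpendicular component v⊥ = v sin21.1° = 3.74×10^6 m/s is bent by the field.
r = m v⊥ /(qB) = (1.88×10^-28)(3.74×10^6) / [(1×1.60×10^-19)(0.0767)] = 0.0574 m.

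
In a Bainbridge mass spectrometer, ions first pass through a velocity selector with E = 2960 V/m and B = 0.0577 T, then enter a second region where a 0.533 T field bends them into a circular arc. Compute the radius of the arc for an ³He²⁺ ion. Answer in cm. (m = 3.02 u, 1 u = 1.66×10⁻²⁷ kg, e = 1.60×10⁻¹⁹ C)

The selector passes v = E/B = 2960/0.0577 = 5.13×10^4 m/s.
In the deflection region, r = mv/(qB₂) = (5.01×10^-27)(5.13×10^4) / [(2×1.60×10^-19)(0.533)] = 1.51×10^-3 m.

r ≈ 0.151 cm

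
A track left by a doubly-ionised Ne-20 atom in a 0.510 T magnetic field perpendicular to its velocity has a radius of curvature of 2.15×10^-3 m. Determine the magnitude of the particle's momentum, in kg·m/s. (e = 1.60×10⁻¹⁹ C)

p ≈ 3.51×10^-22 kg·m/s

Since qvB = mv²/r, the momentum p = mv = qBr.
p = (2×1.60×10^-19)(0.510)(2.15×10^-3) = 3.51×10^-22 kg·m/s.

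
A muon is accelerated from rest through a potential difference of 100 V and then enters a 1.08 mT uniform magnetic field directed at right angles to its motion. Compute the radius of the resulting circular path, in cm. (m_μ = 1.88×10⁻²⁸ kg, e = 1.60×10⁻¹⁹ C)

The kinetic energy gained is K = qV = (1×1.60×10^-19)(100) = 1.60×10^-17 J.
v = √(2K/m) = 4.13×10^5 m/s.
r = mv/(qB) = (1.88×10^-28)(4.13×10^5) / [(1×1.60×10^-19)(1.08×10^-3)] = 0.449 m.

r ≈ 44.9 cm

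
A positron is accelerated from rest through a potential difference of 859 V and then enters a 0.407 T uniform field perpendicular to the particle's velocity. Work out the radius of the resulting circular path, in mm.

The kinetic energy gained is K = qV = (1×1.60×10^-19)(859) = 1.37×10^-16 J.
v = √(2K/m) = 1.74×10^7 m/s.
r = mv/(qB) = (9.11×10^-31)(1.74×10^7) / [(1×1.60×10^-19)(0.407)] = 2.43×10^-4 m.

r ≈ 0.243 mm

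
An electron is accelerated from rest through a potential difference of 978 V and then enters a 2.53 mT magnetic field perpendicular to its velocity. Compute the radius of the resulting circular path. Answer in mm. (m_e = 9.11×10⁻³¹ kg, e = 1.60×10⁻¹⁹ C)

The kinetic energy gained is K = qV = (1×1.60×10^-19)(978) = 1.56×10^-16 J.
v = √(2K/m) = 1.85×10^7 m/s.
r = mv/(qB) = (9.11×10^-31)(1.85×10^7) / [(1×1.60×10^-19)(2.53×10^-3)] = 0.0417 m.

r ≈ 41.7 mm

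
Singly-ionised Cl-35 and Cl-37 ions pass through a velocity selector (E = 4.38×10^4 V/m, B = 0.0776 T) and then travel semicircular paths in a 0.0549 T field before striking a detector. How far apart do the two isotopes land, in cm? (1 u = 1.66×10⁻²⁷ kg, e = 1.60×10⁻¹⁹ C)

Δd ≈ 42.7 cm

Both emerge at v = E/B₁ = 5.64×10^5 m/s.
r = mv/(qB₂), so r₁ = 3.733 m and r₂ = 3.947 m, giving Δr = 0.213 m.
After a semicircle each ion lands a diameter 2r from the entry slit, so the separation is 2Δr = 0.427 m.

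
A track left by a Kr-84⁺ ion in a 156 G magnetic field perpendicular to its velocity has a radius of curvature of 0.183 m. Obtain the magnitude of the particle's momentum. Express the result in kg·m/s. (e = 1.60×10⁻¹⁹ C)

p ≈ 4.57×10^-22 kg·m/s

Since qvB = mv²/r, the momentum p = mv = qBr.
p = (1×1.60×10^-19)(0.0156)(0.183) = 4.57×10^-22 kg·m/s.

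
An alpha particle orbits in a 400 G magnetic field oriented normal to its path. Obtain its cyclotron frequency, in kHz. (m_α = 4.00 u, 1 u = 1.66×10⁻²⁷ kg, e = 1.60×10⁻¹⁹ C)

f ≈ 307 kHz

f = qB/(2πm) = (2×1.60×10^-19)(0.0400) / [2π(6.64×10^-27)] = 3.07×10^5 Hz.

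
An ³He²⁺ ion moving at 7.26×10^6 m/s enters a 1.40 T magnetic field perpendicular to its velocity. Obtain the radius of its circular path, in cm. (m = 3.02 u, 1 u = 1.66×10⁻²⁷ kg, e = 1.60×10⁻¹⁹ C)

r ≈ 8.12 cm

The magnetic force provides the centripetal force: qvB = mv²/r, so r = mv/(qB).
r = (5.01×10^-27 kg)(7.26×10^6 m/s) / [(2×1.60×10^-19 C)(1.40 T)] = 0.0812 m.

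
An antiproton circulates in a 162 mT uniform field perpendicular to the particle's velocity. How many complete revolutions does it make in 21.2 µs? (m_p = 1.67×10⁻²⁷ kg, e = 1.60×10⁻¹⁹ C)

T = 2πm/(qB) = 2π(1.67×10^-27) / [(1×1.60×10^-19)(0.162)] = 4.0482×10^-7 s.
N = t/T = 2.12×10^-5 / 4.0482×10^-7 ≈ 52.37, so 52 complete revolutions.

N = 52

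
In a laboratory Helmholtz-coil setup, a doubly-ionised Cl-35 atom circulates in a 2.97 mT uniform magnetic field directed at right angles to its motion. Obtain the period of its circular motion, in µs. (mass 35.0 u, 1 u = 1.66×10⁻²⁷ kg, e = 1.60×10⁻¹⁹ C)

T ≈ 384 µs

The cyclotron period is independent of speed: T = 2πm/(qB).
T = 2π(5.81×10^-26) / [(2×1.60×10^-19)(2.97×10^-3)] = 3.84×10^-4 s.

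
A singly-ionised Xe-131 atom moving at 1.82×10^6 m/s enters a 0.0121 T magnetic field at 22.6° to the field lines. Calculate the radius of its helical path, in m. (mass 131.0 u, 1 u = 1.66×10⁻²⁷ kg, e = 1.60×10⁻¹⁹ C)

Only the perpendicular component v⊥ = v sin22.6° = 6.99×10^5 m/s is bent by the field.
r = m v⊥ /(qB) = (2.17×10^-25)(6.99×10^5) / [(1×1.60×10^-19)(0.0121)] = 78.6 m.

r ≈ 78.6 m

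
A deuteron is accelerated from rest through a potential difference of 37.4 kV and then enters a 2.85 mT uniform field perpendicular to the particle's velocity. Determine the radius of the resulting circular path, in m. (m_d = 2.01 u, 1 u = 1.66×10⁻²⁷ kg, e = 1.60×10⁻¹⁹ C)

The kinetic energy gained is K = qV = (1×1.60×10^-19)(3.74×10^4) = 5.98×10^-15 J.
v = √(2K/m) = 1.89×10^6 m/s.
r = mv/(qB) = (3.34×10^-27)(1.89×10^6) / [(1×1.60×10^-19)(2.85×10^-3)] = 13.9 m.

r ≈ 13.9 m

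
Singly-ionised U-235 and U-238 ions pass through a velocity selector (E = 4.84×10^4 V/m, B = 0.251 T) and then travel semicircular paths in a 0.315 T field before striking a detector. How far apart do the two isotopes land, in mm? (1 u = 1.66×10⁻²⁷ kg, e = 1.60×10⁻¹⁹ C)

Δd ≈ 38.1 mm

Both emerge at v = E/B₁ = 1.93×10^5 m/s.
r = mv/(qB₂), so r₁ = 1.4925 m and r₂ = 1.5116 m, giving Δr = 0.0191 m.
After a semicircle each ion lands a diameter 2r from the entry slit, so the separation is 2Δr = 0.0381 m.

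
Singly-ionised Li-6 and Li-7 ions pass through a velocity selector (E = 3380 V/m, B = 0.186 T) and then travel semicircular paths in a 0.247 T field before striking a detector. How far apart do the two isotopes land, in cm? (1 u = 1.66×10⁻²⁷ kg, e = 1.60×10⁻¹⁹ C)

Δd ≈ 0.153 cm

Both emerge at v = E/B₁ = 1.82×10^4 m/s.
r = mv/(qB₂), so r₁ = 4.580×10^-3 m and r₂ = 5.343×10^-3 m, giving Δr = 7.63×10^-4 m.
After a semicircle each ion lands a diameter 2r from the entry slit, so the separation is 2Δr = 1.53×10^-3 m.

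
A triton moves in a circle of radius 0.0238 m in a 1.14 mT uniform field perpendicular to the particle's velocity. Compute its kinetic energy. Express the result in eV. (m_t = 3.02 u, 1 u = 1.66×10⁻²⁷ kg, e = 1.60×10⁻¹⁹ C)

K ≈ 0.0117 eV

v = qBr/m = (1×1.60×10^-19)(1.14×10^-3)(0.0238) / (5.01×10^-27) = 866 m/s.
K = ½mv² = 0.5·(5.01×10^-27)·(866)² = 1.88×10^-21 J = 0.0117 eV.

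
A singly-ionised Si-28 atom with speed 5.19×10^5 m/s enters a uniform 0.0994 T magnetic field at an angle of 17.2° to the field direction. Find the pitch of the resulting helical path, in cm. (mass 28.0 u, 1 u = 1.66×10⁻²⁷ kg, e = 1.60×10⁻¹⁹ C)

pitch ≈ 910 cm

The velocity component along B is v∥ = v cos17.2° = 4.96×10^5 m/s.
The cyclotron period T = 2πm/(qB) = 1.84×10^-5 s is set by m, q, B alone.
Pitch = v∥·T = (4.96×10^5)(1.84×10^-5) = 9.10 m.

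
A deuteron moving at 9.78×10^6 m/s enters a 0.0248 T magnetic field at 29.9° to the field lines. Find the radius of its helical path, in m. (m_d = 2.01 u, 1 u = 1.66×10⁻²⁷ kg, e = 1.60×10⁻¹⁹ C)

Only the perpendicular component v⊥ = v sin29.9° = 4.88×10^6 m/s is bent by the field.
r = m v⊥ /(qB) = (3.34×10^-27)(4.88×10^6) / [(1×1.60×10^-19)(0.0248)] = 4.10 m.

r ≈ 4.10 m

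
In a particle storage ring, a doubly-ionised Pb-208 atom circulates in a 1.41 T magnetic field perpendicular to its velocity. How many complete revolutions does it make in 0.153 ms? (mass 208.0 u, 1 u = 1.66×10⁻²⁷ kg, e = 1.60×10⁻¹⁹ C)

N = 31

T = 2πm/(qB) = 2π(3.4528×10^-25) / [(2×1.60×10^-19)(1.41)] = 4.8082×10^-6 s.
N = t/T = 1.53×10^-4 / 4.8082×10^-6 ≈ 31.82, so 31 complete revolutions.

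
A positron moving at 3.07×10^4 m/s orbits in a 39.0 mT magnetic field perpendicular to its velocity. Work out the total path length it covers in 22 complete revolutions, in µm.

L ≈ 620 µm

r = mv/(qB) = 4.48×10^-6 m, so one revolution covers 2πr = 2.82×10^-5 m.
In 22 revolutions: L = 22·2πr = 6.20×10^-4 m.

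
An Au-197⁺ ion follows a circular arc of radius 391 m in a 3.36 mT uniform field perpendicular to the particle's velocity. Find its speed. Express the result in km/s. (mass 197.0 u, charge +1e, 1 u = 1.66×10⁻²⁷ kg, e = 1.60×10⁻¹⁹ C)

From qvB = mv²/r, v = qBr/m.
v = (1×1.60×10^-19)(3.36×10^-3)(391) / (3.27×10^-25) = 6.43×10^5 m/s.

v ≈ 643 km/s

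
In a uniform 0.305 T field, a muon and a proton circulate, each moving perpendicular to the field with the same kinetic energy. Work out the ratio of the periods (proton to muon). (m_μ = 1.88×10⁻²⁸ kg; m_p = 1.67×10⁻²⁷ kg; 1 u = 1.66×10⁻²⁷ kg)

T = 2πm/(qB) is independent of speed, so T₂/T₁ = (m₂/q₂)/(m₁/q₁).
T_{proton}/T_{muon} = (1.67×10^-27/1e) / (1.88×10^-28/1e) = 8.88.

ratio ≈ 8.88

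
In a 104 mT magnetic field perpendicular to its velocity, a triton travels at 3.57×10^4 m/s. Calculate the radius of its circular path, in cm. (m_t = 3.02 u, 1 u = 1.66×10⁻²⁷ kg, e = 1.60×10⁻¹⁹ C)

The magnetic force provides the centripetal force: qvB = mv²/r, so r = mv/(qB).
r = (5.01×10^-27 kg)(3.57×10^4 m/s) / [(1×1.60×10^-19 C)(0.104 T)] = 0.0108 m.

r ≈ 1.08 cm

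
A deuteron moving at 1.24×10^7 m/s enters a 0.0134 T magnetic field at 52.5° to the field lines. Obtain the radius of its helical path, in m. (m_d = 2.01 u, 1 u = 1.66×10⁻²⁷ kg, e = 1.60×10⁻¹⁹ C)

r ≈ 15.3 m

Only the perpendicular component v⊥ = v sin52.5° = 9.84×10^6 m/s is bent by the field.
r = m v⊥ /(qB) = (3.34×10^-27)(9.84×10^6) / [(1×1.60×10^-19)(0.0134)] = 15.3 m.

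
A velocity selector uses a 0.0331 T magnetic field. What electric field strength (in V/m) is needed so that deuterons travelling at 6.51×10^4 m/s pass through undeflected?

E ≈ 2150 V/m

qE = qvB ⇒ E = vB = (6.51×10^4)(0.0331) = 2150 V/m.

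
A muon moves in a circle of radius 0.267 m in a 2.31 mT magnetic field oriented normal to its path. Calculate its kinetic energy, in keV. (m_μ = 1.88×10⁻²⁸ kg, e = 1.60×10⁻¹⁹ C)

K ≈ 0.162 keV

v = qBr/m = (1×1.60×10^-19)(2.31×10^-3)(0.267) / (1.88×10^-28) = 5.25×10^5 m/s.
K = ½mv² = 0.5·(1.88×10^-28)·(5.25×10^5)² = 2.59×10^-17 J = 0.162 keV.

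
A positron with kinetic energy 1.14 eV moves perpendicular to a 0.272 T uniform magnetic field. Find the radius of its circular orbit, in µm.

r ≈ 13.2 µm

Convert the energy: K = 1.14 eV = 1.82×10^-19 J.
v = √(2K/m) = √(2·1.82×10^-19/9.11×10^-31) = 6.33×10^5 m/s.
r = mv/(qB) = (9.11×10^-31)(6.33×10^5) / [(1×1.60×10^-19)(0.272)] = 1.32×10^-5 m.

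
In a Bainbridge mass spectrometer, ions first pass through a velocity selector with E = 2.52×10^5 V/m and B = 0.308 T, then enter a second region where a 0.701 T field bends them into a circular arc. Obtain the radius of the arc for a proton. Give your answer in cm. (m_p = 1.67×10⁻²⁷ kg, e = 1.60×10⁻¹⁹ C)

r ≈ 1.22 cm

The selector passes v = E/B = 2.52×10^5/0.308 = 8.18×10^5 m/s.
In the deflection region, r = mv/(qB₂) = (1.67×10^-27)(8.18×10^5) / [(1×1.60×10^-19)(0.701)] = 0.0122 m.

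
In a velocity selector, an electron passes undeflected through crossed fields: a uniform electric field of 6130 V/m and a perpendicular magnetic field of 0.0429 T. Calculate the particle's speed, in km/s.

For zero net force, qE = qvB, so v = E/B.
v = (6130) / (0.0429) = 1.43×10^5 m/s.

v ≈ 143 km/s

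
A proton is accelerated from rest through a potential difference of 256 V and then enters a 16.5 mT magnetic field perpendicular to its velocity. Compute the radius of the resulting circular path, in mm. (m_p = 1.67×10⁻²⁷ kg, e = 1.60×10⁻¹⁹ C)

r ≈ 140 mm

The kinetic energy gained is K = qV = (1×1.60×10^-19)(256) = 4.10×10^-17 J.
v = √(2K/m) = 2.21×10^5 m/s.
r = mv/(qB) = (1.67×10^-27)(2.21×10^5) / [(1×1.60×10^-19)(0.0165)] = 0.140 m.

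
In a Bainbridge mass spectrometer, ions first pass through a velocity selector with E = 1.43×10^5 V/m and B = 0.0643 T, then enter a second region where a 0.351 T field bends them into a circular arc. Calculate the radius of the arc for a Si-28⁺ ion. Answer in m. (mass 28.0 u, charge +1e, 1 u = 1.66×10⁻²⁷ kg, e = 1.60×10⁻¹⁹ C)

r ≈ 1.84 m

The selector passes v = E/B = 1.43×10^5/0.0643 = 2.22×10^6 m/s.
In the deflection region, r = mv/(qB₂) = (4.65×10^-26)(2.22×10^6) / [(1×1.60×10^-19)(0.351)] = 1.84 m.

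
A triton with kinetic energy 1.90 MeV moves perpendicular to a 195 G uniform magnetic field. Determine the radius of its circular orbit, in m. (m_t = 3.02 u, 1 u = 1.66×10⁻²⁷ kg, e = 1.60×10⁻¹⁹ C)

r ≈ 17.7 m

Convert the energy: K = 1.90 MeV = 3.04×10^-13 J.
v = √(2K/m) = √(2·3.04×10^-13/5.01×10^-27) = 1.10×10^7 m/s.
r = mv/(qB) = (5.01×10^-27)(1.10×10^7) / [(1×1.60×10^-19)(0.0195)] = 17.7 m.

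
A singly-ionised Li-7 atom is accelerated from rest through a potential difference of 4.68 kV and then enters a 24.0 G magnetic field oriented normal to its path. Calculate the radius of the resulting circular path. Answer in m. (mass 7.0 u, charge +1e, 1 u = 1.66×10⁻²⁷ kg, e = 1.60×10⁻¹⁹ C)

r ≈ 10.9 m

The kinetic energy gained is K = qV = (1×1.60×10^-19)(4680) = 7.49×10^-16 J.
v = √(2K/m) = 3.59×10^5 m/s.
r = mv/(qB) = (1.16×10^-26)(3.59×10^5) / [(1×1.60×10^-19)(2.40×10^-3)] = 10.9 m.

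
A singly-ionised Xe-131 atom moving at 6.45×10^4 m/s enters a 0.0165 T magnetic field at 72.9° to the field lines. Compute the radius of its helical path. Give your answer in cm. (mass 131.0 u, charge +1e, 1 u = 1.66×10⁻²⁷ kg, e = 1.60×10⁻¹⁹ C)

Only the perpendicular component v⊥ = v sin72.9° = 6.16×10^4 m/s is bent by the field.
r = m v⊥ /(qB) = (2.17×10^-25)(6.16×10^4) / [(1×1.60×10^-19)(0.0165)] = 5.08 m.

r ≈ 508 cm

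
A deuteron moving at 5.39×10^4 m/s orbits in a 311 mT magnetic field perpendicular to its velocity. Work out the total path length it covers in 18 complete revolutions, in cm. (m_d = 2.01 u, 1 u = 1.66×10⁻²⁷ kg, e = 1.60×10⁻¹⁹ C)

L ≈ 40.9 cm

r = mv/(qB) = 3.61×10^-3 m, so one revolution covers 2πr = 0.0227 m.
In 18 revolutions: L = 18·2πr = 0.409 m.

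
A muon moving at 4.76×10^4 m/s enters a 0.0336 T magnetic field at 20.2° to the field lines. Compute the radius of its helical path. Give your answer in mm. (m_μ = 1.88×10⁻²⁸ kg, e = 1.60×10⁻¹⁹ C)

r ≈ 0.575 mm

Only the perpendicular component v⊥ = v sin20.2° = 1.64×10^4 m/s is bent by the field.
r = m v⊥ /(qB) = (1.88×10^-28)(1.64×10^4) / [(1×1.60×10^-19)(0.0336)] = 5.75×10^-4 m.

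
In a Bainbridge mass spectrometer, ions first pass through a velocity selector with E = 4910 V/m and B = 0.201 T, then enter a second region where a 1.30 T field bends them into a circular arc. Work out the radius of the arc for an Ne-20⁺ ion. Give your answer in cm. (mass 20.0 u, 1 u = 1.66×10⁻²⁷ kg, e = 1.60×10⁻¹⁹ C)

The selector passes v = E/B = 4910/0.201 = 2.44×10^4 m/s.
In the deflection region, r = mv/(qB₂) = (3.32×10^-26)(2.44×10^4) / [(1×1.60×10^-19)(1.30)] = 3.90×10^-3 m.

r ≈ 0.390 cm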